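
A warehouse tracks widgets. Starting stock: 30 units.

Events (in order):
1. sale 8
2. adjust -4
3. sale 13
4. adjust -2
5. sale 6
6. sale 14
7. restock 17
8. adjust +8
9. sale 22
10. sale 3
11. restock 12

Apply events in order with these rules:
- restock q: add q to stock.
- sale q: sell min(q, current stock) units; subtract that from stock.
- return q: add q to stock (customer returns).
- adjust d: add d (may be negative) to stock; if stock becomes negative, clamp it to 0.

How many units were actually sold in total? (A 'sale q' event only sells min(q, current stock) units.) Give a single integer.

Processing events:
Start: stock = 30
  Event 1 (sale 8): sell min(8,30)=8. stock: 30 - 8 = 22. total_sold = 8
  Event 2 (adjust -4): 22 + -4 = 18
  Event 3 (sale 13): sell min(13,18)=13. stock: 18 - 13 = 5. total_sold = 21
  Event 4 (adjust -2): 5 + -2 = 3
  Event 5 (sale 6): sell min(6,3)=3. stock: 3 - 3 = 0. total_sold = 24
  Event 6 (sale 14): sell min(14,0)=0. stock: 0 - 0 = 0. total_sold = 24
  Event 7 (restock 17): 0 + 17 = 17
  Event 8 (adjust +8): 17 + 8 = 25
  Event 9 (sale 22): sell min(22,25)=22. stock: 25 - 22 = 3. total_sold = 46
  Event 10 (sale 3): sell min(3,3)=3. stock: 3 - 3 = 0. total_sold = 49
  Event 11 (restock 12): 0 + 12 = 12
Final: stock = 12, total_sold = 49

Answer: 49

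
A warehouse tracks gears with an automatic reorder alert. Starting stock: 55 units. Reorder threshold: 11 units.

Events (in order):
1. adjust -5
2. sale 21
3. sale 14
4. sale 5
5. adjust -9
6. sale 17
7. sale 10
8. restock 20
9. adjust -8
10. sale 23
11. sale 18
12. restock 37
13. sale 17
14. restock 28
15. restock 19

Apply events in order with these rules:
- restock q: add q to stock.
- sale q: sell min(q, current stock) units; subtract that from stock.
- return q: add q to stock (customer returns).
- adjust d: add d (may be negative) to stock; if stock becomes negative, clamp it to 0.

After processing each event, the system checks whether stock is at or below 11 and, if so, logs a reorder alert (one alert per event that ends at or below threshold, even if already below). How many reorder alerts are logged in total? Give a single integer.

Processing events:
Start: stock = 55
  Event 1 (adjust -5): 55 + -5 = 50
  Event 2 (sale 21): sell min(21,50)=21. stock: 50 - 21 = 29. total_sold = 21
  Event 3 (sale 14): sell min(14,29)=14. stock: 29 - 14 = 15. total_sold = 35
  Event 4 (sale 5): sell min(5,15)=5. stock: 15 - 5 = 10. total_sold = 40
  Event 5 (adjust -9): 10 + -9 = 1
  Event 6 (sale 17): sell min(17,1)=1. stock: 1 - 1 = 0. total_sold = 41
  Event 7 (sale 10): sell min(10,0)=0. stock: 0 - 0 = 0. total_sold = 41
  Event 8 (restock 20): 0 + 20 = 20
  Event 9 (adjust -8): 20 + -8 = 12
  Event 10 (sale 23): sell min(23,12)=12. stock: 12 - 12 = 0. total_sold = 53
  Event 11 (sale 18): sell min(18,0)=0. stock: 0 - 0 = 0. total_sold = 53
  Event 12 (restock 37): 0 + 37 = 37
  Event 13 (sale 17): sell min(17,37)=17. stock: 37 - 17 = 20. total_sold = 70
  Event 14 (restock 28): 20 + 28 = 48
  Event 15 (restock 19): 48 + 19 = 67
Final: stock = 67, total_sold = 70

Checking against threshold 11:
  After event 1: stock=50 > 11
  After event 2: stock=29 > 11
  After event 3: stock=15 > 11
  After event 4: stock=10 <= 11 -> ALERT
  After event 5: stock=1 <= 11 -> ALERT
  After event 6: stock=0 <= 11 -> ALERT
  After event 7: stock=0 <= 11 -> ALERT
  After event 8: stock=20 > 11
  After event 9: stock=12 > 11
  After event 10: stock=0 <= 11 -> ALERT
  After event 11: stock=0 <= 11 -> ALERT
  After event 12: stock=37 > 11
  After event 13: stock=20 > 11
  After event 14: stock=48 > 11
  After event 15: stock=67 > 11
Alert events: [4, 5, 6, 7, 10, 11]. Count = 6

Answer: 6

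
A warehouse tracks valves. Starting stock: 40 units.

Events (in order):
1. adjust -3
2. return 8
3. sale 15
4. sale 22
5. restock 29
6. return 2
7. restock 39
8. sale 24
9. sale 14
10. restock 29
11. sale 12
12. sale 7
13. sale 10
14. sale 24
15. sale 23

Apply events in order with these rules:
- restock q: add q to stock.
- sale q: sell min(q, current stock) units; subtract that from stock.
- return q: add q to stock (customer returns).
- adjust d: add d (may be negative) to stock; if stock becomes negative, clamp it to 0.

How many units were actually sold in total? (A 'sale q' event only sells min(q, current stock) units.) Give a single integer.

Processing events:
Start: stock = 40
  Event 1 (adjust -3): 40 + -3 = 37
  Event 2 (return 8): 37 + 8 = 45
  Event 3 (sale 15): sell min(15,45)=15. stock: 45 - 15 = 30. total_sold = 15
  Event 4 (sale 22): sell min(22,30)=22. stock: 30 - 22 = 8. total_sold = 37
  Event 5 (restock 29): 8 + 29 = 37
  Event 6 (return 2): 37 + 2 = 39
  Event 7 (restock 39): 39 + 39 = 78
  Event 8 (sale 24): sell min(24,78)=24. stock: 78 - 24 = 54. total_sold = 61
  Event 9 (sale 14): sell min(14,54)=14. stock: 54 - 14 = 40. total_sold = 75
  Event 10 (restock 29): 40 + 29 = 69
  Event 11 (sale 12): sell min(12,69)=12. stock: 69 - 12 = 57. total_sold = 87
  Event 12 (sale 7): sell min(7,57)=7. stock: 57 - 7 = 50. total_sold = 94
  Event 13 (sale 10): sell min(10,50)=10. stock: 50 - 10 = 40. total_sold = 104
  Event 14 (sale 24): sell min(24,40)=24. stock: 40 - 24 = 16. total_sold = 128
  Event 15 (sale 23): sell min(23,16)=16. stock: 16 - 16 = 0. total_sold = 144
Final: stock = 0, total_sold = 144

Answer: 144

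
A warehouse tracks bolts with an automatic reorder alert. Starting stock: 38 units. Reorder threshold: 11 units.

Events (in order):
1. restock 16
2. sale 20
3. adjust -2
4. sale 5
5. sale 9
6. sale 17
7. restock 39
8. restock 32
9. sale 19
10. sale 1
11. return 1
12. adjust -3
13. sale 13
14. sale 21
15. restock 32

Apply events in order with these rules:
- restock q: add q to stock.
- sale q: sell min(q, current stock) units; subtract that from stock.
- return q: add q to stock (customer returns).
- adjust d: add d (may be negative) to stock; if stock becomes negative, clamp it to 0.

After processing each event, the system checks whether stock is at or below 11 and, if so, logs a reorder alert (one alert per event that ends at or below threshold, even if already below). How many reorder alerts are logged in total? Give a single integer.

Answer: 1

Derivation:
Processing events:
Start: stock = 38
  Event 1 (restock 16): 38 + 16 = 54
  Event 2 (sale 20): sell min(20,54)=20. stock: 54 - 20 = 34. total_sold = 20
  Event 3 (adjust -2): 34 + -2 = 32
  Event 4 (sale 5): sell min(5,32)=5. stock: 32 - 5 = 27. total_sold = 25
  Event 5 (sale 9): sell min(9,27)=9. stock: 27 - 9 = 18. total_sold = 34
  Event 6 (sale 17): sell min(17,18)=17. stock: 18 - 17 = 1. total_sold = 51
  Event 7 (restock 39): 1 + 39 = 40
  Event 8 (restock 32): 40 + 32 = 72
  Event 9 (sale 19): sell min(19,72)=19. stock: 72 - 19 = 53. total_sold = 70
  Event 10 (sale 1): sell min(1,53)=1. stock: 53 - 1 = 52. total_sold = 71
  Event 11 (return 1): 52 + 1 = 53
  Event 12 (adjust -3): 53 + -3 = 50
  Event 13 (sale 13): sell min(13,50)=13. stock: 50 - 13 = 37. total_sold = 84
  Event 14 (sale 21): sell min(21,37)=21. stock: 37 - 21 = 16. total_sold = 105
  Event 15 (restock 32): 16 + 32 = 48
Final: stock = 48, total_sold = 105

Checking against threshold 11:
  After event 1: stock=54 > 11
  After event 2: stock=34 > 11
  After event 3: stock=32 > 11
  After event 4: stock=27 > 11
  After event 5: stock=18 > 11
  After event 6: stock=1 <= 11 -> ALERT
  After event 7: stock=40 > 11
  After event 8: stock=72 > 11
  After event 9: stock=53 > 11
  After event 10: stock=52 > 11
  After event 11: stock=53 > 11
  After event 12: stock=50 > 11
  After event 13: stock=37 > 11
  After event 14: stock=16 > 11
  After event 15: stock=48 > 11
Alert events: [6]. Count = 1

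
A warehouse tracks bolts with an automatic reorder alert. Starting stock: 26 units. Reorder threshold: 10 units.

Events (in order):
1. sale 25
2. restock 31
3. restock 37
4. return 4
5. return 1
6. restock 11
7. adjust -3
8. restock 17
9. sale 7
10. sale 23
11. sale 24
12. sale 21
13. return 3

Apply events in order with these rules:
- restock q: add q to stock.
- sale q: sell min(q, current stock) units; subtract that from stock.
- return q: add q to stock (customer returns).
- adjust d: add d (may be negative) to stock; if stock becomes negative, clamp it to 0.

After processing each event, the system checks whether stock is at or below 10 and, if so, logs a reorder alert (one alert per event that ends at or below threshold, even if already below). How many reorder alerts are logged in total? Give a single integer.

Answer: 1

Derivation:
Processing events:
Start: stock = 26
  Event 1 (sale 25): sell min(25,26)=25. stock: 26 - 25 = 1. total_sold = 25
  Event 2 (restock 31): 1 + 31 = 32
  Event 3 (restock 37): 32 + 37 = 69
  Event 4 (return 4): 69 + 4 = 73
  Event 5 (return 1): 73 + 1 = 74
  Event 6 (restock 11): 74 + 11 = 85
  Event 7 (adjust -3): 85 + -3 = 82
  Event 8 (restock 17): 82 + 17 = 99
  Event 9 (sale 7): sell min(7,99)=7. stock: 99 - 7 = 92. total_sold = 32
  Event 10 (sale 23): sell min(23,92)=23. stock: 92 - 23 = 69. total_sold = 55
  Event 11 (sale 24): sell min(24,69)=24. stock: 69 - 24 = 45. total_sold = 79
  Event 12 (sale 21): sell min(21,45)=21. stock: 45 - 21 = 24. total_sold = 100
  Event 13 (return 3): 24 + 3 = 27
Final: stock = 27, total_sold = 100

Checking against threshold 10:
  After event 1: stock=1 <= 10 -> ALERT
  After event 2: stock=32 > 10
  After event 3: stock=69 > 10
  After event 4: stock=73 > 10
  After event 5: stock=74 > 10
  After event 6: stock=85 > 10
  After event 7: stock=82 > 10
  After event 8: stock=99 > 10
  After event 9: stock=92 > 10
  After event 10: stock=69 > 10
  After event 11: stock=45 > 10
  After event 12: stock=24 > 10
  After event 13: stock=27 > 10
Alert events: [1]. Count = 1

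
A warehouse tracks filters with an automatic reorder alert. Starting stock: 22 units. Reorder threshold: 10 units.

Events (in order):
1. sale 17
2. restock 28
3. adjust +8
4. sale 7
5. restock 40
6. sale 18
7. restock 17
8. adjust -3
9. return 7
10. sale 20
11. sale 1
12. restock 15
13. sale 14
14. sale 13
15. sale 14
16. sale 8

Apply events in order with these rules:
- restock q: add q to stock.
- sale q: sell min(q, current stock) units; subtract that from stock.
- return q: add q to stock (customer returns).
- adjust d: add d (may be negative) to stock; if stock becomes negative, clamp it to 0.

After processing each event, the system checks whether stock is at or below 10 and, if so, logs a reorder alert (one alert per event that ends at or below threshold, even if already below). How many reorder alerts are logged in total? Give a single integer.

Processing events:
Start: stock = 22
  Event 1 (sale 17): sell min(17,22)=17. stock: 22 - 17 = 5. total_sold = 17
  Event 2 (restock 28): 5 + 28 = 33
  Event 3 (adjust +8): 33 + 8 = 41
  Event 4 (sale 7): sell min(7,41)=7. stock: 41 - 7 = 34. total_sold = 24
  Event 5 (restock 40): 34 + 40 = 74
  Event 6 (sale 18): sell min(18,74)=18. stock: 74 - 18 = 56. total_sold = 42
  Event 7 (restock 17): 56 + 17 = 73
  Event 8 (adjust -3): 73 + -3 = 70
  Event 9 (return 7): 70 + 7 = 77
  Event 10 (sale 20): sell min(20,77)=20. stock: 77 - 20 = 57. total_sold = 62
  Event 11 (sale 1): sell min(1,57)=1. stock: 57 - 1 = 56. total_sold = 63
  Event 12 (restock 15): 56 + 15 = 71
  Event 13 (sale 14): sell min(14,71)=14. stock: 71 - 14 = 57. total_sold = 77
  Event 14 (sale 13): sell min(13,57)=13. stock: 57 - 13 = 44. total_sold = 90
  Event 15 (sale 14): sell min(14,44)=14. stock: 44 - 14 = 30. total_sold = 104
  Event 16 (sale 8): sell min(8,30)=8. stock: 30 - 8 = 22. total_sold = 112
Final: stock = 22, total_sold = 112

Checking against threshold 10:
  After event 1: stock=5 <= 10 -> ALERT
  After event 2: stock=33 > 10
  After event 3: stock=41 > 10
  After event 4: stock=34 > 10
  After event 5: stock=74 > 10
  After event 6: stock=56 > 10
  After event 7: stock=73 > 10
  After event 8: stock=70 > 10
  After event 9: stock=77 > 10
  After event 10: stock=57 > 10
  After event 11: stock=56 > 10
  After event 12: stock=71 > 10
  After event 13: stock=57 > 10
  After event 14: stock=44 > 10
  After event 15: stock=30 > 10
  After event 16: stock=22 > 10
Alert events: [1]. Count = 1

Answer: 1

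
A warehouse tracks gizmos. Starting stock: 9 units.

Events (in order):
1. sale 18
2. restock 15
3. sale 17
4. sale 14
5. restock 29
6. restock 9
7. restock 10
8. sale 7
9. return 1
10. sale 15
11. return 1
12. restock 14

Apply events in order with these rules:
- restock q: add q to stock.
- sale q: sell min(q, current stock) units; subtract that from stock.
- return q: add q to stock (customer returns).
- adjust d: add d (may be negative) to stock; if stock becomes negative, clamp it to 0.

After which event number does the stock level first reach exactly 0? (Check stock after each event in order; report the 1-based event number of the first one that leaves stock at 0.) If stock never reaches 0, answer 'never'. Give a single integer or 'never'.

Processing events:
Start: stock = 9
  Event 1 (sale 18): sell min(18,9)=9. stock: 9 - 9 = 0. total_sold = 9
  Event 2 (restock 15): 0 + 15 = 15
  Event 3 (sale 17): sell min(17,15)=15. stock: 15 - 15 = 0. total_sold = 24
  Event 4 (sale 14): sell min(14,0)=0. stock: 0 - 0 = 0. total_sold = 24
  Event 5 (restock 29): 0 + 29 = 29
  Event 6 (restock 9): 29 + 9 = 38
  Event 7 (restock 10): 38 + 10 = 48
  Event 8 (sale 7): sell min(7,48)=7. stock: 48 - 7 = 41. total_sold = 31
  Event 9 (return 1): 41 + 1 = 42
  Event 10 (sale 15): sell min(15,42)=15. stock: 42 - 15 = 27. total_sold = 46
  Event 11 (return 1): 27 + 1 = 28
  Event 12 (restock 14): 28 + 14 = 42
Final: stock = 42, total_sold = 46

First zero at event 1.

Answer: 1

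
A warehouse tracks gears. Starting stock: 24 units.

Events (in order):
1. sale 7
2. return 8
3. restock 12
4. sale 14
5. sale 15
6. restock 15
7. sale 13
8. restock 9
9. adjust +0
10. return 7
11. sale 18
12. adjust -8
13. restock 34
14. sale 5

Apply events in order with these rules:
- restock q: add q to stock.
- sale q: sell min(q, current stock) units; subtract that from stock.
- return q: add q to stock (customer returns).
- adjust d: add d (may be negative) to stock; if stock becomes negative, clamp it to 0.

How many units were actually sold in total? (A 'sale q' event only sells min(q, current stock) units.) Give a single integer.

Processing events:
Start: stock = 24
  Event 1 (sale 7): sell min(7,24)=7. stock: 24 - 7 = 17. total_sold = 7
  Event 2 (return 8): 17 + 8 = 25
  Event 3 (restock 12): 25 + 12 = 37
  Event 4 (sale 14): sell min(14,37)=14. stock: 37 - 14 = 23. total_sold = 21
  Event 5 (sale 15): sell min(15,23)=15. stock: 23 - 15 = 8. total_sold = 36
  Event 6 (restock 15): 8 + 15 = 23
  Event 7 (sale 13): sell min(13,23)=13. stock: 23 - 13 = 10. total_sold = 49
  Event 8 (restock 9): 10 + 9 = 19
  Event 9 (adjust +0): 19 + 0 = 19
  Event 10 (return 7): 19 + 7 = 26
  Event 11 (sale 18): sell min(18,26)=18. stock: 26 - 18 = 8. total_sold = 67
  Event 12 (adjust -8): 8 + -8 = 0
  Event 13 (restock 34): 0 + 34 = 34
  Event 14 (sale 5): sell min(5,34)=5. stock: 34 - 5 = 29. total_sold = 72
Final: stock = 29, total_sold = 72

Answer: 72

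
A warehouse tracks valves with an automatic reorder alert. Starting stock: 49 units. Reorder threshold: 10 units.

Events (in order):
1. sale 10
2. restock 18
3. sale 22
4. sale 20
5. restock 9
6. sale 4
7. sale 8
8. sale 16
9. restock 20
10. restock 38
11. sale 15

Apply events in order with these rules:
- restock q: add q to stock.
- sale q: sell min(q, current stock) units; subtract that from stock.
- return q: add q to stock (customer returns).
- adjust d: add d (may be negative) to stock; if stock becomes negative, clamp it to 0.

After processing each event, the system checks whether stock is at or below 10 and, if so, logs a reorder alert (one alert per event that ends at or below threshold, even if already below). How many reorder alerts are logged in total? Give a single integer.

Answer: 1

Derivation:
Processing events:
Start: stock = 49
  Event 1 (sale 10): sell min(10,49)=10. stock: 49 - 10 = 39. total_sold = 10
  Event 2 (restock 18): 39 + 18 = 57
  Event 3 (sale 22): sell min(22,57)=22. stock: 57 - 22 = 35. total_sold = 32
  Event 4 (sale 20): sell min(20,35)=20. stock: 35 - 20 = 15. total_sold = 52
  Event 5 (restock 9): 15 + 9 = 24
  Event 6 (sale 4): sell min(4,24)=4. stock: 24 - 4 = 20. total_sold = 56
  Event 7 (sale 8): sell min(8,20)=8. stock: 20 - 8 = 12. total_sold = 64
  Event 8 (sale 16): sell min(16,12)=12. stock: 12 - 12 = 0. total_sold = 76
  Event 9 (restock 20): 0 + 20 = 20
  Event 10 (restock 38): 20 + 38 = 58
  Event 11 (sale 15): sell min(15,58)=15. stock: 58 - 15 = 43. total_sold = 91
Final: stock = 43, total_sold = 91

Checking against threshold 10:
  After event 1: stock=39 > 10
  After event 2: stock=57 > 10
  After event 3: stock=35 > 10
  After event 4: stock=15 > 10
  After event 5: stock=24 > 10
  After event 6: stock=20 > 10
  After event 7: stock=12 > 10
  After event 8: stock=0 <= 10 -> ALERT
  After event 9: stock=20 > 10
  After event 10: stock=58 > 10
  After event 11: stock=43 > 10
Alert events: [8]. Count = 1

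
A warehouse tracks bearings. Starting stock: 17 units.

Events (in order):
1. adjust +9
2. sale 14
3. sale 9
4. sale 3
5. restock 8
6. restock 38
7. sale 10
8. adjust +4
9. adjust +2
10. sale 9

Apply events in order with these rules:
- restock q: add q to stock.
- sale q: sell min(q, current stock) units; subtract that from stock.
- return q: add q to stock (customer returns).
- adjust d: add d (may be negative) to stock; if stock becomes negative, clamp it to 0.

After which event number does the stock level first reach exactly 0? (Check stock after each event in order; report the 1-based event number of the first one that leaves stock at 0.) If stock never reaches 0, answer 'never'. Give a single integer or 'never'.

Answer: 4

Derivation:
Processing events:
Start: stock = 17
  Event 1 (adjust +9): 17 + 9 = 26
  Event 2 (sale 14): sell min(14,26)=14. stock: 26 - 14 = 12. total_sold = 14
  Event 3 (sale 9): sell min(9,12)=9. stock: 12 - 9 = 3. total_sold = 23
  Event 4 (sale 3): sell min(3,3)=3. stock: 3 - 3 = 0. total_sold = 26
  Event 5 (restock 8): 0 + 8 = 8
  Event 6 (restock 38): 8 + 38 = 46
  Event 7 (sale 10): sell min(10,46)=10. stock: 46 - 10 = 36. total_sold = 36
  Event 8 (adjust +4): 36 + 4 = 40
  Event 9 (adjust +2): 40 + 2 = 42
  Event 10 (sale 9): sell min(9,42)=9. stock: 42 - 9 = 33. total_sold = 45
Final: stock = 33, total_sold = 45

First zero at event 4.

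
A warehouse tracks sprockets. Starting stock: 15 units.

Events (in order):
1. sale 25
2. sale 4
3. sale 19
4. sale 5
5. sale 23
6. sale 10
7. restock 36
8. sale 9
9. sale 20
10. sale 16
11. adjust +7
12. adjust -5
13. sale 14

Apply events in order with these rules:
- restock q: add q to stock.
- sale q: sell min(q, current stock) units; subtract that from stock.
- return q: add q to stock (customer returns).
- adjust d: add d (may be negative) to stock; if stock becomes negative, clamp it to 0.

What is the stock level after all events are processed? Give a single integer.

Processing events:
Start: stock = 15
  Event 1 (sale 25): sell min(25,15)=15. stock: 15 - 15 = 0. total_sold = 15
  Event 2 (sale 4): sell min(4,0)=0. stock: 0 - 0 = 0. total_sold = 15
  Event 3 (sale 19): sell min(19,0)=0. stock: 0 - 0 = 0. total_sold = 15
  Event 4 (sale 5): sell min(5,0)=0. stock: 0 - 0 = 0. total_sold = 15
  Event 5 (sale 23): sell min(23,0)=0. stock: 0 - 0 = 0. total_sold = 15
  Event 6 (sale 10): sell min(10,0)=0. stock: 0 - 0 = 0. total_sold = 15
  Event 7 (restock 36): 0 + 36 = 36
  Event 8 (sale 9): sell min(9,36)=9. stock: 36 - 9 = 27. total_sold = 24
  Event 9 (sale 20): sell min(20,27)=20. stock: 27 - 20 = 7. total_sold = 44
  Event 10 (sale 16): sell min(16,7)=7. stock: 7 - 7 = 0. total_sold = 51
  Event 11 (adjust +7): 0 + 7 = 7
  Event 12 (adjust -5): 7 + -5 = 2
  Event 13 (sale 14): sell min(14,2)=2. stock: 2 - 2 = 0. total_sold = 53
Final: stock = 0, total_sold = 53

Answer: 0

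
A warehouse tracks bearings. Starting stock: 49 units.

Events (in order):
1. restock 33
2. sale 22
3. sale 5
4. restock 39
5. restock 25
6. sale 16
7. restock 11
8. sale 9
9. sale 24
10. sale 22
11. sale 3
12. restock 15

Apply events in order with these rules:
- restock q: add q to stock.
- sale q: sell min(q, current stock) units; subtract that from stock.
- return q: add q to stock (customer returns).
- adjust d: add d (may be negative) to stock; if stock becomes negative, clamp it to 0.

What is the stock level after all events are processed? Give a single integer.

Processing events:
Start: stock = 49
  Event 1 (restock 33): 49 + 33 = 82
  Event 2 (sale 22): sell min(22,82)=22. stock: 82 - 22 = 60. total_sold = 22
  Event 3 (sale 5): sell min(5,60)=5. stock: 60 - 5 = 55. total_sold = 27
  Event 4 (restock 39): 55 + 39 = 94
  Event 5 (restock 25): 94 + 25 = 119
  Event 6 (sale 16): sell min(16,119)=16. stock: 119 - 16 = 103. total_sold = 43
  Event 7 (restock 11): 103 + 11 = 114
  Event 8 (sale 9): sell min(9,114)=9. stock: 114 - 9 = 105. total_sold = 52
  Event 9 (sale 24): sell min(24,105)=24. stock: 105 - 24 = 81. total_sold = 76
  Event 10 (sale 22): sell min(22,81)=22. stock: 81 - 22 = 59. total_sold = 98
  Event 11 (sale 3): sell min(3,59)=3. stock: 59 - 3 = 56. total_sold = 101
  Event 12 (restock 15): 56 + 15 = 71
Final: stock = 71, total_sold = 101

Answer: 71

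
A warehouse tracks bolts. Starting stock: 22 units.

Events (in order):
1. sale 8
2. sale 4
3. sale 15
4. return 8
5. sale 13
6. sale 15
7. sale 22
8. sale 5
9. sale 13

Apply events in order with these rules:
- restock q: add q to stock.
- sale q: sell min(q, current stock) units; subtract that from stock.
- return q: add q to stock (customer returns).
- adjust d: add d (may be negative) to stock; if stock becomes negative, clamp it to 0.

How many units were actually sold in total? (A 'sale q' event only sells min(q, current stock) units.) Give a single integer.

Answer: 30

Derivation:
Processing events:
Start: stock = 22
  Event 1 (sale 8): sell min(8,22)=8. stock: 22 - 8 = 14. total_sold = 8
  Event 2 (sale 4): sell min(4,14)=4. stock: 14 - 4 = 10. total_sold = 12
  Event 3 (sale 15): sell min(15,10)=10. stock: 10 - 10 = 0. total_sold = 22
  Event 4 (return 8): 0 + 8 = 8
  Event 5 (sale 13): sell min(13,8)=8. stock: 8 - 8 = 0. total_sold = 30
  Event 6 (sale 15): sell min(15,0)=0. stock: 0 - 0 = 0. total_sold = 30
  Event 7 (sale 22): sell min(22,0)=0. stock: 0 - 0 = 0. total_sold = 30
  Event 8 (sale 5): sell min(5,0)=0. stock: 0 - 0 = 0. total_sold = 30
  Event 9 (sale 13): sell min(13,0)=0. stock: 0 - 0 = 0. total_sold = 30
Final: stock = 0, total_sold = 30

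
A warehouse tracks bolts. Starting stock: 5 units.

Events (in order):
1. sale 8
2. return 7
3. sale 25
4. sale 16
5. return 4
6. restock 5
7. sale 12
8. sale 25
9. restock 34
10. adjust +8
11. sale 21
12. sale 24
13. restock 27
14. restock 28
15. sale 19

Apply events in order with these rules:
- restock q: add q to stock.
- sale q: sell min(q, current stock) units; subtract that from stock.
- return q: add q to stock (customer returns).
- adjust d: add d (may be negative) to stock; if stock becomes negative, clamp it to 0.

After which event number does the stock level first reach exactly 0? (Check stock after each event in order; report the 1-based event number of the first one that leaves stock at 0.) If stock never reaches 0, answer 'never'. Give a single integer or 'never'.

Answer: 1

Derivation:
Processing events:
Start: stock = 5
  Event 1 (sale 8): sell min(8,5)=5. stock: 5 - 5 = 0. total_sold = 5
  Event 2 (return 7): 0 + 7 = 7
  Event 3 (sale 25): sell min(25,7)=7. stock: 7 - 7 = 0. total_sold = 12
  Event 4 (sale 16): sell min(16,0)=0. stock: 0 - 0 = 0. total_sold = 12
  Event 5 (return 4): 0 + 4 = 4
  Event 6 (restock 5): 4 + 5 = 9
  Event 7 (sale 12): sell min(12,9)=9. stock: 9 - 9 = 0. total_sold = 21
  Event 8 (sale 25): sell min(25,0)=0. stock: 0 - 0 = 0. total_sold = 21
  Event 9 (restock 34): 0 + 34 = 34
  Event 10 (adjust +8): 34 + 8 = 42
  Event 11 (sale 21): sell min(21,42)=21. stock: 42 - 21 = 21. total_sold = 42
  Event 12 (sale 24): sell min(24,21)=21. stock: 21 - 21 = 0. total_sold = 63
  Event 13 (restock 27): 0 + 27 = 27
  Event 14 (restock 28): 27 + 28 = 55
  Event 15 (sale 19): sell min(19,55)=19. stock: 55 - 19 = 36. total_sold = 82
Final: stock = 36, total_sold = 82

First zero at event 1.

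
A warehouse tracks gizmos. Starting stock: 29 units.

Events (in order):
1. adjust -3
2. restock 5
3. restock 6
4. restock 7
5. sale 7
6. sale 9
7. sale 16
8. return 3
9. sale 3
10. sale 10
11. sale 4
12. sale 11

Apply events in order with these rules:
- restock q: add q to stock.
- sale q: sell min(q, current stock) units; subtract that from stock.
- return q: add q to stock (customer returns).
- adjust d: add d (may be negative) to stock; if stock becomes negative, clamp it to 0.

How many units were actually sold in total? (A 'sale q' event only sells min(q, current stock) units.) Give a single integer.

Answer: 47

Derivation:
Processing events:
Start: stock = 29
  Event 1 (adjust -3): 29 + -3 = 26
  Event 2 (restock 5): 26 + 5 = 31
  Event 3 (restock 6): 31 + 6 = 37
  Event 4 (restock 7): 37 + 7 = 44
  Event 5 (sale 7): sell min(7,44)=7. stock: 44 - 7 = 37. total_sold = 7
  Event 6 (sale 9): sell min(9,37)=9. stock: 37 - 9 = 28. total_sold = 16
  Event 7 (sale 16): sell min(16,28)=16. stock: 28 - 16 = 12. total_sold = 32
  Event 8 (return 3): 12 + 3 = 15
  Event 9 (sale 3): sell min(3,15)=3. stock: 15 - 3 = 12. total_sold = 35
  Event 10 (sale 10): sell min(10,12)=10. stock: 12 - 10 = 2. total_sold = 45
  Event 11 (sale 4): sell min(4,2)=2. stock: 2 - 2 = 0. total_sold = 47
  Event 12 (sale 11): sell min(11,0)=0. stock: 0 - 0 = 0. total_sold = 47
Final: stock = 0, total_sold = 47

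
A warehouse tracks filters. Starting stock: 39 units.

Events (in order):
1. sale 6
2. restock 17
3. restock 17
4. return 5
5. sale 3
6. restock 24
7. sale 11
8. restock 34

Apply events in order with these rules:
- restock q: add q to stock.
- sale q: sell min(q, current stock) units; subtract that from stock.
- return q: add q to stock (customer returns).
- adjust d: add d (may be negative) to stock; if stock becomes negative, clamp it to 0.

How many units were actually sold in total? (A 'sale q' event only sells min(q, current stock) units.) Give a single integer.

Answer: 20

Derivation:
Processing events:
Start: stock = 39
  Event 1 (sale 6): sell min(6,39)=6. stock: 39 - 6 = 33. total_sold = 6
  Event 2 (restock 17): 33 + 17 = 50
  Event 3 (restock 17): 50 + 17 = 67
  Event 4 (return 5): 67 + 5 = 72
  Event 5 (sale 3): sell min(3,72)=3. stock: 72 - 3 = 69. total_sold = 9
  Event 6 (restock 24): 69 + 24 = 93
  Event 7 (sale 11): sell min(11,93)=11. stock: 93 - 11 = 82. total_sold = 20
  Event 8 (restock 34): 82 + 34 = 116
Final: stock = 116, total_sold = 20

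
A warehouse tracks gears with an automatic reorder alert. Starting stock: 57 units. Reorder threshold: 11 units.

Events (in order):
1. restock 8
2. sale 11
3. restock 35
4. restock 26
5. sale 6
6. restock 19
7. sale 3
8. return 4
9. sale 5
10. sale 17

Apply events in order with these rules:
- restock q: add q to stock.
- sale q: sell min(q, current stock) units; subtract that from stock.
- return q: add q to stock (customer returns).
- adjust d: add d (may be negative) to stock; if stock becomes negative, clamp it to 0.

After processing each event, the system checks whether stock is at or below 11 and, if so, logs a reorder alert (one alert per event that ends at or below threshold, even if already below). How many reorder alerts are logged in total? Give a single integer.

Processing events:
Start: stock = 57
  Event 1 (restock 8): 57 + 8 = 65
  Event 2 (sale 11): sell min(11,65)=11. stock: 65 - 11 = 54. total_sold = 11
  Event 3 (restock 35): 54 + 35 = 89
  Event 4 (restock 26): 89 + 26 = 115
  Event 5 (sale 6): sell min(6,115)=6. stock: 115 - 6 = 109. total_sold = 17
  Event 6 (restock 19): 109 + 19 = 128
  Event 7 (sale 3): sell min(3,128)=3. stock: 128 - 3 = 125. total_sold = 20
  Event 8 (return 4): 125 + 4 = 129
  Event 9 (sale 5): sell min(5,129)=5. stock: 129 - 5 = 124. total_sold = 25
  Event 10 (sale 17): sell min(17,124)=17. stock: 124 - 17 = 107. total_sold = 42
Final: stock = 107, total_sold = 42

Checking against threshold 11:
  After event 1: stock=65 > 11
  After event 2: stock=54 > 11
  After event 3: stock=89 > 11
  After event 4: stock=115 > 11
  After event 5: stock=109 > 11
  After event 6: stock=128 > 11
  After event 7: stock=125 > 11
  After event 8: stock=129 > 11
  After event 9: stock=124 > 11
  After event 10: stock=107 > 11
Alert events: []. Count = 0

Answer: 0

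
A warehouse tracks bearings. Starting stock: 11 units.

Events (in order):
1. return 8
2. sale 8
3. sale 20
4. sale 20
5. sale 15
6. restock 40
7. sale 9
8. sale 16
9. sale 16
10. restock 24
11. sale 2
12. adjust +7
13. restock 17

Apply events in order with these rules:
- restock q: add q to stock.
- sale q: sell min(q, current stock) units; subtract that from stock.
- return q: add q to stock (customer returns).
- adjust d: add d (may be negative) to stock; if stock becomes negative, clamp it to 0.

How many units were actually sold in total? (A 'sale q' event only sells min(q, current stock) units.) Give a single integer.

Answer: 61

Derivation:
Processing events:
Start: stock = 11
  Event 1 (return 8): 11 + 8 = 19
  Event 2 (sale 8): sell min(8,19)=8. stock: 19 - 8 = 11. total_sold = 8
  Event 3 (sale 20): sell min(20,11)=11. stock: 11 - 11 = 0. total_sold = 19
  Event 4 (sale 20): sell min(20,0)=0. stock: 0 - 0 = 0. total_sold = 19
  Event 5 (sale 15): sell min(15,0)=0. stock: 0 - 0 = 0. total_sold = 19
  Event 6 (restock 40): 0 + 40 = 40
  Event 7 (sale 9): sell min(9,40)=9. stock: 40 - 9 = 31. total_sold = 28
  Event 8 (sale 16): sell min(16,31)=16. stock: 31 - 16 = 15. total_sold = 44
  Event 9 (sale 16): sell min(16,15)=15. stock: 15 - 15 = 0. total_sold = 59
  Event 10 (restock 24): 0 + 24 = 24
  Event 11 (sale 2): sell min(2,24)=2. stock: 24 - 2 = 22. total_sold = 61
  Event 12 (adjust +7): 22 + 7 = 29
  Event 13 (restock 17): 29 + 17 = 46
Final: stock = 46, total_sold = 61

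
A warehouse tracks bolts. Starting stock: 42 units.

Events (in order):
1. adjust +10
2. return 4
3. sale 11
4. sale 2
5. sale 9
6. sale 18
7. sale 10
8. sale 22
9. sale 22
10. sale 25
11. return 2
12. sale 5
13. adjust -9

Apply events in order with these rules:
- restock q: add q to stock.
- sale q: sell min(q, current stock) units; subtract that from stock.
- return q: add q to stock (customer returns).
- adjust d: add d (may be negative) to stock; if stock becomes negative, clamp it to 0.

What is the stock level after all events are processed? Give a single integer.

Processing events:
Start: stock = 42
  Event 1 (adjust +10): 42 + 10 = 52
  Event 2 (return 4): 52 + 4 = 56
  Event 3 (sale 11): sell min(11,56)=11. stock: 56 - 11 = 45. total_sold = 11
  Event 4 (sale 2): sell min(2,45)=2. stock: 45 - 2 = 43. total_sold = 13
  Event 5 (sale 9): sell min(9,43)=9. stock: 43 - 9 = 34. total_sold = 22
  Event 6 (sale 18): sell min(18,34)=18. stock: 34 - 18 = 16. total_sold = 40
  Event 7 (sale 10): sell min(10,16)=10. stock: 16 - 10 = 6. total_sold = 50
  Event 8 (sale 22): sell min(22,6)=6. stock: 6 - 6 = 0. total_sold = 56
  Event 9 (sale 22): sell min(22,0)=0. stock: 0 - 0 = 0. total_sold = 56
  Event 10 (sale 25): sell min(25,0)=0. stock: 0 - 0 = 0. total_sold = 56
  Event 11 (return 2): 0 + 2 = 2
  Event 12 (sale 5): sell min(5,2)=2. stock: 2 - 2 = 0. total_sold = 58
  Event 13 (adjust -9): 0 + -9 = 0 (clamped to 0)
Final: stock = 0, total_sold = 58

Answer: 0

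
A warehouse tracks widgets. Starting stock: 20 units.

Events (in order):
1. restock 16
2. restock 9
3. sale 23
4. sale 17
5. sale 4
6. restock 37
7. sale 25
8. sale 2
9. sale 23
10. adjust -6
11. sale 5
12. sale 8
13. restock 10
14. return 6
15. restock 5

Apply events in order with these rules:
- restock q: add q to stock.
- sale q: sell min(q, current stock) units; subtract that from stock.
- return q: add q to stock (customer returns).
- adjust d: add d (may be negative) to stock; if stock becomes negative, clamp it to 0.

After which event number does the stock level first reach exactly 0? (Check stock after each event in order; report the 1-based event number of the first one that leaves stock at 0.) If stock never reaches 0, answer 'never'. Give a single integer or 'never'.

Processing events:
Start: stock = 20
  Event 1 (restock 16): 20 + 16 = 36
  Event 2 (restock 9): 36 + 9 = 45
  Event 3 (sale 23): sell min(23,45)=23. stock: 45 - 23 = 22. total_sold = 23
  Event 4 (sale 17): sell min(17,22)=17. stock: 22 - 17 = 5. total_sold = 40
  Event 5 (sale 4): sell min(4,5)=4. stock: 5 - 4 = 1. total_sold = 44
  Event 6 (restock 37): 1 + 37 = 38
  Event 7 (sale 25): sell min(25,38)=25. stock: 38 - 25 = 13. total_sold = 69
  Event 8 (sale 2): sell min(2,13)=2. stock: 13 - 2 = 11. total_sold = 71
  Event 9 (sale 23): sell min(23,11)=11. stock: 11 - 11 = 0. total_sold = 82
  Event 10 (adjust -6): 0 + -6 = 0 (clamped to 0)
  Event 11 (sale 5): sell min(5,0)=0. stock: 0 - 0 = 0. total_sold = 82
  Event 12 (sale 8): sell min(8,0)=0. stock: 0 - 0 = 0. total_sold = 82
  Event 13 (restock 10): 0 + 10 = 10
  Event 14 (return 6): 10 + 6 = 16
  Event 15 (restock 5): 16 + 5 = 21
Final: stock = 21, total_sold = 82

First zero at event 9.

Answer: 9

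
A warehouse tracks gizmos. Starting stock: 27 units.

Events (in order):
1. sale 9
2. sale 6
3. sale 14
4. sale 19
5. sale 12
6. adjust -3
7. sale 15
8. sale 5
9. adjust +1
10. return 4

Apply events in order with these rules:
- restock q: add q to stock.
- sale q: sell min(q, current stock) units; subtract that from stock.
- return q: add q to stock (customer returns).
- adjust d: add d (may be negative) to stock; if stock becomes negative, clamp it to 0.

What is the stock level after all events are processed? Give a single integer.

Answer: 5

Derivation:
Processing events:
Start: stock = 27
  Event 1 (sale 9): sell min(9,27)=9. stock: 27 - 9 = 18. total_sold = 9
  Event 2 (sale 6): sell min(6,18)=6. stock: 18 - 6 = 12. total_sold = 15
  Event 3 (sale 14): sell min(14,12)=12. stock: 12 - 12 = 0. total_sold = 27
  Event 4 (sale 19): sell min(19,0)=0. stock: 0 - 0 = 0. total_sold = 27
  Event 5 (sale 12): sell min(12,0)=0. stock: 0 - 0 = 0. total_sold = 27
  Event 6 (adjust -3): 0 + -3 = 0 (clamped to 0)
  Event 7 (sale 15): sell min(15,0)=0. stock: 0 - 0 = 0. total_sold = 27
  Event 8 (sale 5): sell min(5,0)=0. stock: 0 - 0 = 0. total_sold = 27
  Event 9 (adjust +1): 0 + 1 = 1
  Event 10 (return 4): 1 + 4 = 5
Final: stock = 5, total_sold = 27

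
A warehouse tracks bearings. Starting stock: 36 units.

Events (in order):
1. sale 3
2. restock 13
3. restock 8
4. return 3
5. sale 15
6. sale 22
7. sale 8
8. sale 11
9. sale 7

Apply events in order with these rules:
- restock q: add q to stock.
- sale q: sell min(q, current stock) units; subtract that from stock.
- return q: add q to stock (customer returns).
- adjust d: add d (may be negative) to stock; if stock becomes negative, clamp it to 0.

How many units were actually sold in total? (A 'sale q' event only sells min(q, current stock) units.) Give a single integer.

Answer: 60

Derivation:
Processing events:
Start: stock = 36
  Event 1 (sale 3): sell min(3,36)=3. stock: 36 - 3 = 33. total_sold = 3
  Event 2 (restock 13): 33 + 13 = 46
  Event 3 (restock 8): 46 + 8 = 54
  Event 4 (return 3): 54 + 3 = 57
  Event 5 (sale 15): sell min(15,57)=15. stock: 57 - 15 = 42. total_sold = 18
  Event 6 (sale 22): sell min(22,42)=22. stock: 42 - 22 = 20. total_sold = 40
  Event 7 (sale 8): sell min(8,20)=8. stock: 20 - 8 = 12. total_sold = 48
  Event 8 (sale 11): sell min(11,12)=11. stock: 12 - 11 = 1. total_sold = 59
  Event 9 (sale 7): sell min(7,1)=1. stock: 1 - 1 = 0. total_sold = 60
Final: stock = 0, total_sold = 60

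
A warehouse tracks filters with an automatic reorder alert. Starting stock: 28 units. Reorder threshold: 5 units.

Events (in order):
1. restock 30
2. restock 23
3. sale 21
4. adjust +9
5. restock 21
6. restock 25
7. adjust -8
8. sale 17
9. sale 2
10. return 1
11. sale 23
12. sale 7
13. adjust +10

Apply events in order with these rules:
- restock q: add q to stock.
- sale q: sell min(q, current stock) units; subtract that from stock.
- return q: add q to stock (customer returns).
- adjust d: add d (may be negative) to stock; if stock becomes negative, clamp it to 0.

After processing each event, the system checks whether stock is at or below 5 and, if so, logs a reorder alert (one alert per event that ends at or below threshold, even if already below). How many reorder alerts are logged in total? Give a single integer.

Processing events:
Start: stock = 28
  Event 1 (restock 30): 28 + 30 = 58
  Event 2 (restock 23): 58 + 23 = 81
  Event 3 (sale 21): sell min(21,81)=21. stock: 81 - 21 = 60. total_sold = 21
  Event 4 (adjust +9): 60 + 9 = 69
  Event 5 (restock 21): 69 + 21 = 90
  Event 6 (restock 25): 90 + 25 = 115
  Event 7 (adjust -8): 115 + -8 = 107
  Event 8 (sale 17): sell min(17,107)=17. stock: 107 - 17 = 90. total_sold = 38
  Event 9 (sale 2): sell min(2,90)=2. stock: 90 - 2 = 88. total_sold = 40
  Event 10 (return 1): 88 + 1 = 89
  Event 11 (sale 23): sell min(23,89)=23. stock: 89 - 23 = 66. total_sold = 63
  Event 12 (sale 7): sell min(7,66)=7. stock: 66 - 7 = 59. total_sold = 70
  Event 13 (adjust +10): 59 + 10 = 69
Final: stock = 69, total_sold = 70

Checking against threshold 5:
  After event 1: stock=58 > 5
  After event 2: stock=81 > 5
  After event 3: stock=60 > 5
  After event 4: stock=69 > 5
  After event 5: stock=90 > 5
  After event 6: stock=115 > 5
  After event 7: stock=107 > 5
  After event 8: stock=90 > 5
  After event 9: stock=88 > 5
  After event 10: stock=89 > 5
  After event 11: stock=66 > 5
  After event 12: stock=59 > 5
  After event 13: stock=69 > 5
Alert events: []. Count = 0

Answer: 0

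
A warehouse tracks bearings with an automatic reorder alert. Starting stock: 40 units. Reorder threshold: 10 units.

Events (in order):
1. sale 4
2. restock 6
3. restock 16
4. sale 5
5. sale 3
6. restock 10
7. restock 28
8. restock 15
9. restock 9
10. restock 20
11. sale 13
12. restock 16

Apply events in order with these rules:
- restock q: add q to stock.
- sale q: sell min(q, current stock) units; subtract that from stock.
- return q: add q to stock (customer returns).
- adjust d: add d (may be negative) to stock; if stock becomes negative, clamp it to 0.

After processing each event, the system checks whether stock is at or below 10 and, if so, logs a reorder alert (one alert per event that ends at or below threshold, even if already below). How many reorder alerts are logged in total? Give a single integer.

Processing events:
Start: stock = 40
  Event 1 (sale 4): sell min(4,40)=4. stock: 40 - 4 = 36. total_sold = 4
  Event 2 (restock 6): 36 + 6 = 42
  Event 3 (restock 16): 42 + 16 = 58
  Event 4 (sale 5): sell min(5,58)=5. stock: 58 - 5 = 53. total_sold = 9
  Event 5 (sale 3): sell min(3,53)=3. stock: 53 - 3 = 50. total_sold = 12
  Event 6 (restock 10): 50 + 10 = 60
  Event 7 (restock 28): 60 + 28 = 88
  Event 8 (restock 15): 88 + 15 = 103
  Event 9 (restock 9): 103 + 9 = 112
  Event 10 (restock 20): 112 + 20 = 132
  Event 11 (sale 13): sell min(13,132)=13. stock: 132 - 13 = 119. total_sold = 25
  Event 12 (restock 16): 119 + 16 = 135
Final: stock = 135, total_sold = 25

Checking against threshold 10:
  After event 1: stock=36 > 10
  After event 2: stock=42 > 10
  After event 3: stock=58 > 10
  After event 4: stock=53 > 10
  After event 5: stock=50 > 10
  After event 6: stock=60 > 10
  After event 7: stock=88 > 10
  After event 8: stock=103 > 10
  After event 9: stock=112 > 10
  After event 10: stock=132 > 10
  After event 11: stock=119 > 10
  After event 12: stock=135 > 10
Alert events: []. Count = 0

Answer: 0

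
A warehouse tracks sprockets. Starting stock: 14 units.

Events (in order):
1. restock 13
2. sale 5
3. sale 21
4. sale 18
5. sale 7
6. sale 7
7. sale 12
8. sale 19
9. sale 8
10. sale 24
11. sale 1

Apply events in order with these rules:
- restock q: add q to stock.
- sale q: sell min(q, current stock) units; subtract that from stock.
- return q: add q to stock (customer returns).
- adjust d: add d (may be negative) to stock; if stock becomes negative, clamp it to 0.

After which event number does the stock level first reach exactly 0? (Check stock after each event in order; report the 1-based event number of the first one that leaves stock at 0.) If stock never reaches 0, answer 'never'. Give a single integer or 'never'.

Processing events:
Start: stock = 14
  Event 1 (restock 13): 14 + 13 = 27
  Event 2 (sale 5): sell min(5,27)=5. stock: 27 - 5 = 22. total_sold = 5
  Event 3 (sale 21): sell min(21,22)=21. stock: 22 - 21 = 1. total_sold = 26
  Event 4 (sale 18): sell min(18,1)=1. stock: 1 - 1 = 0. total_sold = 27
  Event 5 (sale 7): sell min(7,0)=0. stock: 0 - 0 = 0. total_sold = 27
  Event 6 (sale 7): sell min(7,0)=0. stock: 0 - 0 = 0. total_sold = 27
  Event 7 (sale 12): sell min(12,0)=0. stock: 0 - 0 = 0. total_sold = 27
  Event 8 (sale 19): sell min(19,0)=0. stock: 0 - 0 = 0. total_sold = 27
  Event 9 (sale 8): sell min(8,0)=0. stock: 0 - 0 = 0. total_sold = 27
  Event 10 (sale 24): sell min(24,0)=0. stock: 0 - 0 = 0. total_sold = 27
  Event 11 (sale 1): sell min(1,0)=0. stock: 0 - 0 = 0. total_sold = 27
Final: stock = 0, total_sold = 27

First zero at event 4.

Answer: 4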